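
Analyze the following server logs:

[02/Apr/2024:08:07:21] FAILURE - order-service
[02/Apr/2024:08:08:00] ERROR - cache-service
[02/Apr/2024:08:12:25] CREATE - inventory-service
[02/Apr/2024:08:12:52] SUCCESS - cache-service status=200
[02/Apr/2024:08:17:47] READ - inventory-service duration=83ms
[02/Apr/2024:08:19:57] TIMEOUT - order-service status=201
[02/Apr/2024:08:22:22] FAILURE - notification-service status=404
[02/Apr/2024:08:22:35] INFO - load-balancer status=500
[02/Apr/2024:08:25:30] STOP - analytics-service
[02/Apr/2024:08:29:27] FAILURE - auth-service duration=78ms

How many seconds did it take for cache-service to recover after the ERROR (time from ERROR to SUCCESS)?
292

To calculate recovery time:

1. Find ERROR event for cache-service: 02/Apr/2024:08:08:00
2. Find next SUCCESS event for cache-service: 02/Apr/2024:08:12:52
3. Recovery time: 02/Apr/2024:08:12:52 - 02/Apr/2024:08:08:00 = 292 seconds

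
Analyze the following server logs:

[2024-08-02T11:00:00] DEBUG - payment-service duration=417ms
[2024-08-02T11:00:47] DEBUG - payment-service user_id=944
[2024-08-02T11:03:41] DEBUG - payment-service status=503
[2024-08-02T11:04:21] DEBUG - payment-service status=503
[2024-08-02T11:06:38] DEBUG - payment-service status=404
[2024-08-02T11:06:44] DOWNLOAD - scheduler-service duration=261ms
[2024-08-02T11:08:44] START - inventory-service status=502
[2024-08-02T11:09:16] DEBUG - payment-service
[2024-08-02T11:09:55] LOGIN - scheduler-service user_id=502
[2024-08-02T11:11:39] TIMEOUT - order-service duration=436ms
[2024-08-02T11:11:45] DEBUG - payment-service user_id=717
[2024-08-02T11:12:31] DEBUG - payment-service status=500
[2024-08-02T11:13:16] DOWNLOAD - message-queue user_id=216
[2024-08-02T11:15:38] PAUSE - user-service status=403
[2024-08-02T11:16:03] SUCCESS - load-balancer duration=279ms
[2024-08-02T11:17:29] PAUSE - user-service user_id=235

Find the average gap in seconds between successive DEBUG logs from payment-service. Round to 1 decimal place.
107.3

To calculate average interval:

1. Find all DEBUG events for payment-service in order
2. Calculate time gaps between consecutive events
3. Compute mean of gaps: 751 / 7 = 107.3 seconds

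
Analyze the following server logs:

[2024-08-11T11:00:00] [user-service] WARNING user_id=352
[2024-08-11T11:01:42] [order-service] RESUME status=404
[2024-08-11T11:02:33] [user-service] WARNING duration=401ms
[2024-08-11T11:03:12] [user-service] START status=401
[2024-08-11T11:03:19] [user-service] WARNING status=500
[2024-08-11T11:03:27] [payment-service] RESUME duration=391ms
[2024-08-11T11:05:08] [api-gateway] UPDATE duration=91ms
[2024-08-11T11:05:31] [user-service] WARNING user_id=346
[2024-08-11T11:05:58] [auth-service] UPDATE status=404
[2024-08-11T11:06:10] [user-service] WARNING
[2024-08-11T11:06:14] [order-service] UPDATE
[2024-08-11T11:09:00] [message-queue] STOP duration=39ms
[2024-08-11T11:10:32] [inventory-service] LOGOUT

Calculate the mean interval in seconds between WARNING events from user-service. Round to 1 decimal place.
92.5

To calculate average interval:

1. Find all WARNING events for user-service in order
2. Calculate time gaps between consecutive events
3. Compute mean of gaps: 370 / 4 = 92.5 seconds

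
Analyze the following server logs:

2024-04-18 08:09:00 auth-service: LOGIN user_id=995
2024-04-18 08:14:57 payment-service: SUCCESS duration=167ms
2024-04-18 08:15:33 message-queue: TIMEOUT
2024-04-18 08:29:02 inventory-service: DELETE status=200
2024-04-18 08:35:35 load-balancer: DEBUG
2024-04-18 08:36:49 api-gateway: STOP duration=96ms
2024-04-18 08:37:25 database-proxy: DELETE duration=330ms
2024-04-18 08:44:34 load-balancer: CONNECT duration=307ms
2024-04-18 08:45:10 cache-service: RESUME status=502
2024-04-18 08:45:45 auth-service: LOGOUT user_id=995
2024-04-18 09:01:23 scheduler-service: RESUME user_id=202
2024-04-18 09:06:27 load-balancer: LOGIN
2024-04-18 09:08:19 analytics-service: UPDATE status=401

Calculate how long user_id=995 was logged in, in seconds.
2205

To calculate session duration:

1. Find LOGIN event for user_id=995: 2024-04-18 08:09:00
2. Find LOGOUT event for user_id=995: 2024-04-18 08:45:45
3. Session duration: 2024-04-18 08:45:45 - 2024-04-18 08:09:00 = 2205 seconds (36 minutes)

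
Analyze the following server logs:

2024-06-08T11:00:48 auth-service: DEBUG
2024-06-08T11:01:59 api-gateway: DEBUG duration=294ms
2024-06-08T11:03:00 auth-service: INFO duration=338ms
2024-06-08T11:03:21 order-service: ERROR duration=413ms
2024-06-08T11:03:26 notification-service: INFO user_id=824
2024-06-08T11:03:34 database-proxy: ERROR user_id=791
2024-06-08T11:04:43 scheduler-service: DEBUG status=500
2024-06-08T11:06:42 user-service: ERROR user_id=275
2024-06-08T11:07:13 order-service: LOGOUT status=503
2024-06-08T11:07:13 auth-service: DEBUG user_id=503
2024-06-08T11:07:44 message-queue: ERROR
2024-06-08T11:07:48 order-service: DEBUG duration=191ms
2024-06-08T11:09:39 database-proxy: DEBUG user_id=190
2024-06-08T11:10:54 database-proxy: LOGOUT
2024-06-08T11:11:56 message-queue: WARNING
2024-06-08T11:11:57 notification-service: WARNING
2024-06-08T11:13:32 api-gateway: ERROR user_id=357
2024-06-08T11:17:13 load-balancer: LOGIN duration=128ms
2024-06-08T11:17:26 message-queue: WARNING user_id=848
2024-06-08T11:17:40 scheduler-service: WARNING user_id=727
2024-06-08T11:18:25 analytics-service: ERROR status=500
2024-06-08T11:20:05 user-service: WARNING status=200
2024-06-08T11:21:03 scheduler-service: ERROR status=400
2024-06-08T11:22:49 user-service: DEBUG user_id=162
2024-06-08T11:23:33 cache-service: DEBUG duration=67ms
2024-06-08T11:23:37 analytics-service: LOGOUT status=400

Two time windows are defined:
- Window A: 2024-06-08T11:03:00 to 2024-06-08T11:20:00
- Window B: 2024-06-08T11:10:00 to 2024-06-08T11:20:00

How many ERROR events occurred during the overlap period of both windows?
2

To find overlap events:

1. Window A: 2024-06-08T11:03:00 to 2024-06-08T11:20:00
2. Window B: 2024-06-08T11:10:00 to 2024-06-08T11:20:00
3. Overlap period: 2024-06-08T11:10:00 to 2024-06-08T11:20:00
4. Count ERROR events in overlap: 2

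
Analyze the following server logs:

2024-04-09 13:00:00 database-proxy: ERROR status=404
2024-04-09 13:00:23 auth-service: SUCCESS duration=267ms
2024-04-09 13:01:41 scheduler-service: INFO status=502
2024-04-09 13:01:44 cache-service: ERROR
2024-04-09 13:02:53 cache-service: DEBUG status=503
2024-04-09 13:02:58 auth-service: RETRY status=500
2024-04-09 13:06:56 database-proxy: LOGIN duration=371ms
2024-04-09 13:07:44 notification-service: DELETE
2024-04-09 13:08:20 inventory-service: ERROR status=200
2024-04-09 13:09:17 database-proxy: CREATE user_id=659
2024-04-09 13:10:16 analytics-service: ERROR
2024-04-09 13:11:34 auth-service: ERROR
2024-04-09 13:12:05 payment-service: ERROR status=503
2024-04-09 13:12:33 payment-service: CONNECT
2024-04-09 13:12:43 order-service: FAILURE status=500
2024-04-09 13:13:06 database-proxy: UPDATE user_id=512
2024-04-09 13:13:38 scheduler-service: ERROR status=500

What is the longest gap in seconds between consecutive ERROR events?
396

To find the longest gap:

1. Extract all ERROR events in chronological order
2. Calculate time differences between consecutive events
3. Find the maximum difference
4. Longest gap: 396 seconds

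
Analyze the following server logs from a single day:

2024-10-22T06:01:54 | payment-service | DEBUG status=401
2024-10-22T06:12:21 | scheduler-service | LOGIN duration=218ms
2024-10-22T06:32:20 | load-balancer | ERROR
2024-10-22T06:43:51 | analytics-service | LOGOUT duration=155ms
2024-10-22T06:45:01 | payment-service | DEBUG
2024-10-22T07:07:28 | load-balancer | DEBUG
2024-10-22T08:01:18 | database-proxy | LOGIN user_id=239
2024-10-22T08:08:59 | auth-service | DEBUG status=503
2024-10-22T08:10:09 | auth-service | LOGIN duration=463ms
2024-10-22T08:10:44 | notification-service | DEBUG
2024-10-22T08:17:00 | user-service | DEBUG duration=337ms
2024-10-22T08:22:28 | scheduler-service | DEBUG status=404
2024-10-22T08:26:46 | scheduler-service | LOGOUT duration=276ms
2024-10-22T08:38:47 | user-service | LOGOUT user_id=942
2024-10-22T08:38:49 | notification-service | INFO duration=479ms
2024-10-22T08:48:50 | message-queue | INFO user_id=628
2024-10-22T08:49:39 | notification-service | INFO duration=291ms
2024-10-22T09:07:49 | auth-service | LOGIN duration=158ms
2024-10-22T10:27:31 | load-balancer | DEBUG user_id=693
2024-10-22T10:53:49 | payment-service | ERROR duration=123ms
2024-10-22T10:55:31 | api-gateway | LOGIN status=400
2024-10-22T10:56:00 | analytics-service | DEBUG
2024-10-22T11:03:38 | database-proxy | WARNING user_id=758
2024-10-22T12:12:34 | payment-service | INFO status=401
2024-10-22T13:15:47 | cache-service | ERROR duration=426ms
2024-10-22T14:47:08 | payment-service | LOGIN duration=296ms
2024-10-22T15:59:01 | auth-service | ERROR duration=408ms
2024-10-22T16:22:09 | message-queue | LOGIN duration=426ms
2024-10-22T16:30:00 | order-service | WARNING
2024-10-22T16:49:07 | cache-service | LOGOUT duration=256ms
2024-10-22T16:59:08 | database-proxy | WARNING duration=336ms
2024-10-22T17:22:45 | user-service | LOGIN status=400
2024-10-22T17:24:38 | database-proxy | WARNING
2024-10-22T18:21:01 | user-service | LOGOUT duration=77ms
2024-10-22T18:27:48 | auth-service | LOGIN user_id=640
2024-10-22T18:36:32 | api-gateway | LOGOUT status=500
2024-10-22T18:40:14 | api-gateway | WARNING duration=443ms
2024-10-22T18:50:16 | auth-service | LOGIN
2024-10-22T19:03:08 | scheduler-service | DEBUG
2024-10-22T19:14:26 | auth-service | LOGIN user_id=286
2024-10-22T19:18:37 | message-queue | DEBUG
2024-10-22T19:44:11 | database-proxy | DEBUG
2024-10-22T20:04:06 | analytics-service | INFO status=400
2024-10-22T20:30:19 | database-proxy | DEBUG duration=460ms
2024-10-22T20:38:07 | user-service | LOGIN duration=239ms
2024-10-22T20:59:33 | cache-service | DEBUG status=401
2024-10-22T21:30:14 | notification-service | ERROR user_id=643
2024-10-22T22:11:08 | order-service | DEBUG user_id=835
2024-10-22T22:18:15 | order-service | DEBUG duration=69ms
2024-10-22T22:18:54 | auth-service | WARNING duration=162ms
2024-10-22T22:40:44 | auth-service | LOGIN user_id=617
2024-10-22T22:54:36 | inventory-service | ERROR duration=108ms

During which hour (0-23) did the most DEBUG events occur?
8

To find the peak hour:

1. Group all DEBUG events by hour
2. Count events in each hour
3. Find hour with maximum count
4. Peak hour: 8 (with 4 events)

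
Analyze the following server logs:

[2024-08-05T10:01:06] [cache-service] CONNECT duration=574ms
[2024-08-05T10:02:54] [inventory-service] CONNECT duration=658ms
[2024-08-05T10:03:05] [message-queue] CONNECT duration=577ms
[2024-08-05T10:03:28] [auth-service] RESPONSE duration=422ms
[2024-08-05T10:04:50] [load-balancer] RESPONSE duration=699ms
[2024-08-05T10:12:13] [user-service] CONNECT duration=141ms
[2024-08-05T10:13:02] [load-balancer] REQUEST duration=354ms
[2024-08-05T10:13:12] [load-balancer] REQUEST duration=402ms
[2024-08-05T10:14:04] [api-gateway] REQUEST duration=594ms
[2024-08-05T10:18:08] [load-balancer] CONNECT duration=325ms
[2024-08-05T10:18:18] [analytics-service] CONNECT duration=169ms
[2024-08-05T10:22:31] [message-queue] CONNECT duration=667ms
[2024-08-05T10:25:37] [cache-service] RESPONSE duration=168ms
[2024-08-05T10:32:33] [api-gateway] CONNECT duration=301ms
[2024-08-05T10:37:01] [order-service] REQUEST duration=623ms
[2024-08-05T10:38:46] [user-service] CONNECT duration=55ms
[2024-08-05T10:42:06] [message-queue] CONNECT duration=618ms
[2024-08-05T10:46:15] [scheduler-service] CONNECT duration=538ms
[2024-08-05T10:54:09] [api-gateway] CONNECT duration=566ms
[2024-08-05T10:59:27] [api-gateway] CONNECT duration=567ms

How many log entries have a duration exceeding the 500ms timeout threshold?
11

To count timeouts:

1. Threshold: 500ms
2. Extract duration from each log entry
3. Count entries where duration > 500
4. Timeout count: 11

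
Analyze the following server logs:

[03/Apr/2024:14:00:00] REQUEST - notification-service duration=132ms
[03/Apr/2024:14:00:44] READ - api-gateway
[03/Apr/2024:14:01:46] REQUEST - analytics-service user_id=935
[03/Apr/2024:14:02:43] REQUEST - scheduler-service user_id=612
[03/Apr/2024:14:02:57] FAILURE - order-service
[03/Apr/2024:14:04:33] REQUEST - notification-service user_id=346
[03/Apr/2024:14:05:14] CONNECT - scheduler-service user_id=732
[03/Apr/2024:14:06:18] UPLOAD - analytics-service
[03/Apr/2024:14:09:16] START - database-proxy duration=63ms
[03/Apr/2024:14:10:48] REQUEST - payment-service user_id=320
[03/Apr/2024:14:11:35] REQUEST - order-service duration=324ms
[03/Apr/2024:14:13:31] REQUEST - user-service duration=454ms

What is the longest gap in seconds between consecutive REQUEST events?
375

To find the longest gap:

1. Extract all REQUEST events in chronological order
2. Calculate time differences between consecutive events
3. Find the maximum difference
4. Longest gap: 375 seconds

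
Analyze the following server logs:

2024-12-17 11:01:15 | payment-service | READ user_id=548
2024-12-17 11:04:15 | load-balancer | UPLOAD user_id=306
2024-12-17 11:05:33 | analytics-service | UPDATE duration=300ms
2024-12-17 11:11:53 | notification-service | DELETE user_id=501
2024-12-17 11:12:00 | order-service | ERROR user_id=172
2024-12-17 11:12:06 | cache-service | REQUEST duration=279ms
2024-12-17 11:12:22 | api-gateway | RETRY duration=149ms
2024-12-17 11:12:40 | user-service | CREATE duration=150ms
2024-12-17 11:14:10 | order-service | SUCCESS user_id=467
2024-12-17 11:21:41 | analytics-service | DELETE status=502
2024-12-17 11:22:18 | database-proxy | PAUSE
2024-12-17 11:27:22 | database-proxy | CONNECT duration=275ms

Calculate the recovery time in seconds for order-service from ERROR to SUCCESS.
130

To calculate recovery time:

1. Find ERROR event for order-service: 2024-12-17 11:12:00
2. Find next SUCCESS event for order-service: 2024-12-17 11:14:10
3. Recovery time: 2024-12-17 11:14:10 - 2024-12-17 11:12:00 = 130 seconds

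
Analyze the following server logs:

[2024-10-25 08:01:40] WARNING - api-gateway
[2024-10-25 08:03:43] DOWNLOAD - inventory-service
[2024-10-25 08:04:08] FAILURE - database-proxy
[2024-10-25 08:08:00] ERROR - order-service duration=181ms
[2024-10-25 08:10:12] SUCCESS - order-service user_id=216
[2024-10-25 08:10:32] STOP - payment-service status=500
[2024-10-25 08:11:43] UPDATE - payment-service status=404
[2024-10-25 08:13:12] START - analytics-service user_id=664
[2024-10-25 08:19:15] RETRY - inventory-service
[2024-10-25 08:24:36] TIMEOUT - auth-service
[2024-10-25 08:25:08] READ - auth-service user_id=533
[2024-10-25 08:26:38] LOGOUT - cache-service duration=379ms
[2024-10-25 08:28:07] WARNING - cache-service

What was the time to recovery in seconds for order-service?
132

To calculate recovery time:

1. Find ERROR event for order-service: 2024-10-25 08:08:00
2. Find next SUCCESS event for order-service: 2024-10-25 08:10:12
3. Recovery time: 2024-10-25 08:10:12 - 2024-10-25 08:08:00 = 132 seconds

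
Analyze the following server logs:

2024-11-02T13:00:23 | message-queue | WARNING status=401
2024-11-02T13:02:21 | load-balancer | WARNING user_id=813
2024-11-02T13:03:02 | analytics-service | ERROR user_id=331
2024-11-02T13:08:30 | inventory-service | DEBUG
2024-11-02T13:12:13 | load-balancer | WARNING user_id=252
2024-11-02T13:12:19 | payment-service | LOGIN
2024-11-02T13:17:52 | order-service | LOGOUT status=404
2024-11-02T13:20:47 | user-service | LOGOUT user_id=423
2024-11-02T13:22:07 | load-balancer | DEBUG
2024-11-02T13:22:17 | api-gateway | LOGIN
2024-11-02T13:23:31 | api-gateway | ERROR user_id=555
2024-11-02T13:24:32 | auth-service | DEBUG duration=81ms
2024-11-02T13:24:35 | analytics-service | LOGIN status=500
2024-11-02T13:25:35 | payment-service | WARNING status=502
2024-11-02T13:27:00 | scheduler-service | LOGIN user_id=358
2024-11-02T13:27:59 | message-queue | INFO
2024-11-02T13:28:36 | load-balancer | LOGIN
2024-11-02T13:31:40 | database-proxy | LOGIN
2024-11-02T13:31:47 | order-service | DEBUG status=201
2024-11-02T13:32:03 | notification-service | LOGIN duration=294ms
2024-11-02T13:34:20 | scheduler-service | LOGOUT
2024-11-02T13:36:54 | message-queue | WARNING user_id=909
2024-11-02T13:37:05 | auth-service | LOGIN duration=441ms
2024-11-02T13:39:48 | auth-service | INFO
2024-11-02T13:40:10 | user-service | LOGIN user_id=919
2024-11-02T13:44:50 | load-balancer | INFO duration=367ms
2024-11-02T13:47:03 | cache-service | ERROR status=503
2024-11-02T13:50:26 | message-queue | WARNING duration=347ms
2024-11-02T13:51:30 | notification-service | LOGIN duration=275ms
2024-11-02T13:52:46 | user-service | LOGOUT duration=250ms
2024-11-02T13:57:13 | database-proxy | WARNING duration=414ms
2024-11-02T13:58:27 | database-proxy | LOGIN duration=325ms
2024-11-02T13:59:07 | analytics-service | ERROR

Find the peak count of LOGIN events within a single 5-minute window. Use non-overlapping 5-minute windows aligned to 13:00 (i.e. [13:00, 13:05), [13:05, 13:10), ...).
2

To find the burst window:

1. Divide the log period into non-overlapping 5-minute windows starting at 13:00
2. Count LOGIN events in each window
3. Find the window with maximum count
4. Maximum events in a window: 2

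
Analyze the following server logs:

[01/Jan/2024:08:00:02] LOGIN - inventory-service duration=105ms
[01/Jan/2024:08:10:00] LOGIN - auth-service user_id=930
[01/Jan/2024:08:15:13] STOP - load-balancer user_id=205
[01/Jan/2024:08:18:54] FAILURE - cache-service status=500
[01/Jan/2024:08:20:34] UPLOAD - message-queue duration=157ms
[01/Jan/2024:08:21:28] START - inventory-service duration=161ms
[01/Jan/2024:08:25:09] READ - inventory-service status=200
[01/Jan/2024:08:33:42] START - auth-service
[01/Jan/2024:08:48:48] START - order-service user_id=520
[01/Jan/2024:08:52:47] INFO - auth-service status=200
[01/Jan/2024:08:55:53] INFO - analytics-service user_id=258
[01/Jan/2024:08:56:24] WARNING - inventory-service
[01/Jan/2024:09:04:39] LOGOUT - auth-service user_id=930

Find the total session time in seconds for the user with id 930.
3279

To calculate session duration:

1. Find LOGIN event for user_id=930: 01/Jan/2024:08:10:00
2. Find LOGOUT event for user_id=930: 01/Jan/2024:09:04:39
3. Session duration: 01/Jan/2024:09:04:39 - 01/Jan/2024:08:10:00 = 3279 seconds (54 minutes)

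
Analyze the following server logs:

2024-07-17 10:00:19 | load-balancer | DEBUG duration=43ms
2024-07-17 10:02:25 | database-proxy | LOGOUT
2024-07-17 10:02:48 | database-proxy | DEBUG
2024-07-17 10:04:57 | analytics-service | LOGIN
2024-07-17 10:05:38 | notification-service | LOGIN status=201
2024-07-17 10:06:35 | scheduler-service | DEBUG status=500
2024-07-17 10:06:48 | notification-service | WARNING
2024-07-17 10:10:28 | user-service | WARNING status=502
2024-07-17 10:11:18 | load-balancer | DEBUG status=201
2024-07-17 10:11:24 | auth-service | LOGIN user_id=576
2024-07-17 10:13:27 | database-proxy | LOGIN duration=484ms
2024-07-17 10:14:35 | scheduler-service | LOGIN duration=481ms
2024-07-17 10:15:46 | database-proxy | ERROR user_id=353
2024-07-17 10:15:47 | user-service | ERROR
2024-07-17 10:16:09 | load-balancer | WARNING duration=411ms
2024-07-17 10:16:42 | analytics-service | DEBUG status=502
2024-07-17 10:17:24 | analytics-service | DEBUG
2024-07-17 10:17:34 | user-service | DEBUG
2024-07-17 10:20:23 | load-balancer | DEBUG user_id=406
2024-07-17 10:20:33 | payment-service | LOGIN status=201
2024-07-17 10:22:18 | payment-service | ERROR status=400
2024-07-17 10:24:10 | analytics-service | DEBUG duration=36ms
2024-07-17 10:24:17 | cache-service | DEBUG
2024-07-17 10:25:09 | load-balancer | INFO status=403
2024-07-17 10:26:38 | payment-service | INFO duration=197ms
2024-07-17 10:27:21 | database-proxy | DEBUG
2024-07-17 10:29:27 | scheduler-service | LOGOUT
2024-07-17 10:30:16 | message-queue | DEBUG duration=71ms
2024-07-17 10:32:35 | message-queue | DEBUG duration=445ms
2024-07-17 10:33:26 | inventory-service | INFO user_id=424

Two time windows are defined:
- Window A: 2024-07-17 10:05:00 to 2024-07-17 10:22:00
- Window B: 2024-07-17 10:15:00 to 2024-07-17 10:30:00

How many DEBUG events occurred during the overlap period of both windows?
4

To find overlap events:

1. Window A: 2024-07-17 10:05:00 to 2024-07-17 10:22:00
2. Window B: 2024-07-17 10:15:00 to 2024-07-17 10:30:00
3. Overlap period: 2024-07-17 10:15:00 to 2024-07-17 10:22:00
4. Count DEBUG events in overlap: 4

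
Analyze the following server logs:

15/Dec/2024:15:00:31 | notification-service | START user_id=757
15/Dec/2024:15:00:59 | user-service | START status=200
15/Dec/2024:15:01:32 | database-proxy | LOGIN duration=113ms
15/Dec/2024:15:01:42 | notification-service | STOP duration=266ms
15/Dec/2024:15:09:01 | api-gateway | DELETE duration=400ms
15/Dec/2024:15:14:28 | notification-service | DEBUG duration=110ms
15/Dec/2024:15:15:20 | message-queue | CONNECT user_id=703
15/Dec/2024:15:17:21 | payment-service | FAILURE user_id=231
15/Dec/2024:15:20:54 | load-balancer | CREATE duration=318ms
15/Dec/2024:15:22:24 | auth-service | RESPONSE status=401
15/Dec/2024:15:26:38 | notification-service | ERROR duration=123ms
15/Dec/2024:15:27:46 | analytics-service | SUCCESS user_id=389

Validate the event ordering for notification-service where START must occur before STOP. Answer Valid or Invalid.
Valid

To validate ordering:

1. Required order: START → STOP
2. Rule: START must occur before STOP
3. Check actual order of events for notification-service
4. Result: Valid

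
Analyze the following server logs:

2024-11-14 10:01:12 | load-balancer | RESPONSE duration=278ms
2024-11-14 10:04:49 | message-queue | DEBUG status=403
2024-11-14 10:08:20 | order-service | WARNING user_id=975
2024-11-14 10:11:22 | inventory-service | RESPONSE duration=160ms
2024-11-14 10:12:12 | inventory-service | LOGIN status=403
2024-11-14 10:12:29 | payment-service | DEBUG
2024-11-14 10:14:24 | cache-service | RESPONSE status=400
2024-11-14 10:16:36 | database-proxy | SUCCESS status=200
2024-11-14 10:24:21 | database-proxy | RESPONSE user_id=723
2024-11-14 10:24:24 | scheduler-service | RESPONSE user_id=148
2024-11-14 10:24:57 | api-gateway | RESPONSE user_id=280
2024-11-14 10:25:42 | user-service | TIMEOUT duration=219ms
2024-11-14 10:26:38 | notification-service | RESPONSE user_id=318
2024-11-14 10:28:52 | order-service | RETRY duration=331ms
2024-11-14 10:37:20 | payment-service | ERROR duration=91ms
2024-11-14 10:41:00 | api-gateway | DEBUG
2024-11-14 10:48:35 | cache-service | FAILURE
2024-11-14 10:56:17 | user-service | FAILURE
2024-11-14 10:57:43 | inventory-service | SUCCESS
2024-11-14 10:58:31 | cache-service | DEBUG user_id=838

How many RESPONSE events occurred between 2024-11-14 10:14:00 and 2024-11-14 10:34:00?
5

To count events in the time window:

1. Window boundaries: 2024-11-14 10:14:00 to 2024-11-14 10:34:00
2. Filter for RESPONSE events within this window
3. Count matching events: 5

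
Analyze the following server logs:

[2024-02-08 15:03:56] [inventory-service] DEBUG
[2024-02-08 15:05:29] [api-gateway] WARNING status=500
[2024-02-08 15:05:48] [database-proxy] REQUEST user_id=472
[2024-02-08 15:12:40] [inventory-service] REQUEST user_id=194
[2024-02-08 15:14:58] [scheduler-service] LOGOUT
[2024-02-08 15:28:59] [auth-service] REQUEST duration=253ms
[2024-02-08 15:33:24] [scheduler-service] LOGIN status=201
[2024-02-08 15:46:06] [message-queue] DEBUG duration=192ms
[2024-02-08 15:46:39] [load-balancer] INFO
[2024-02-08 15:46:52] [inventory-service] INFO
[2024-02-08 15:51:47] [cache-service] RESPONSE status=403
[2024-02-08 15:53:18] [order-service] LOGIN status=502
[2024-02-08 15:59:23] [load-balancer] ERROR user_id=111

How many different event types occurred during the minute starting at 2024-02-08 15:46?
2

To count unique event types:

1. Filter events in the minute starting at 2024-02-08 15:46
2. Extract event types from matching entries
3. Count unique types: 2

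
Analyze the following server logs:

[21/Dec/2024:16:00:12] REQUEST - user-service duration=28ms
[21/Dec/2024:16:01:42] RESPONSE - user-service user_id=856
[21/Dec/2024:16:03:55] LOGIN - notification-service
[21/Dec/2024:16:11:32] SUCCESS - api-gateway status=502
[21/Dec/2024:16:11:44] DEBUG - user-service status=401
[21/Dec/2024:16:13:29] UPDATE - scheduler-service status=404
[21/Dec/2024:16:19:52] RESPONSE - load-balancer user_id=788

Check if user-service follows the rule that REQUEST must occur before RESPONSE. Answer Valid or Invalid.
Valid

To validate ordering:

1. Required order: REQUEST → RESPONSE
2. Rule: REQUEST must occur before RESPONSE
3. Check actual order of events for user-service
4. Result: Valid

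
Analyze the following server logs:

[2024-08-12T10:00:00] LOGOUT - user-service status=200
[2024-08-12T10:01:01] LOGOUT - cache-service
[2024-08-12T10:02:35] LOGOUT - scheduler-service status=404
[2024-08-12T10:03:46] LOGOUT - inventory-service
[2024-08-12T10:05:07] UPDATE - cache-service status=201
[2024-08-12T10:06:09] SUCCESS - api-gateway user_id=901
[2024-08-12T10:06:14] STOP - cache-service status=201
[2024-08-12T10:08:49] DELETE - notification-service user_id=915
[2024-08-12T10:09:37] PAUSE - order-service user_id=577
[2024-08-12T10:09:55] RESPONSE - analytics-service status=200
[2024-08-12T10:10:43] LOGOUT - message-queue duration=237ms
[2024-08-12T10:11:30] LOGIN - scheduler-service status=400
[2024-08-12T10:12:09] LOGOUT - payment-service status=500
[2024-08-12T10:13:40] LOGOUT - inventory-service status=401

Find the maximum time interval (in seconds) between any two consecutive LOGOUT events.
417

To find the longest gap:

1. Extract all LOGOUT events in chronological order
2. Calculate time differences between consecutive events
3. Find the maximum difference
4. Longest gap: 417 seconds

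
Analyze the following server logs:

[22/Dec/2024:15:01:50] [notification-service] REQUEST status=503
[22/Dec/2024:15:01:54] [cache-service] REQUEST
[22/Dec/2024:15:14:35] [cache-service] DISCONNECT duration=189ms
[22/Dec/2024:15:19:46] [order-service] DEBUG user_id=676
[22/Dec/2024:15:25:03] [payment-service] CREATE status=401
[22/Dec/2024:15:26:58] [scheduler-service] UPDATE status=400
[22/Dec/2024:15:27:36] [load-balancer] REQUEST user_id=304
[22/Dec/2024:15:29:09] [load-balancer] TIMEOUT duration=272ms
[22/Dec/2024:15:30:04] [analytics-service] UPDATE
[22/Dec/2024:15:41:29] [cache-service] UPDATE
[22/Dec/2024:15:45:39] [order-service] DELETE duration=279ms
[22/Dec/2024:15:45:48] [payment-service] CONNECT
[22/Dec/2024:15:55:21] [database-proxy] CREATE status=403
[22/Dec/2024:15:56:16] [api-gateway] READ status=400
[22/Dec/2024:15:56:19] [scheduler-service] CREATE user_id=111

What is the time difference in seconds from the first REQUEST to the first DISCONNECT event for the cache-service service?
761

To find the time between events:

1. Locate the first REQUEST event for cache-service: 22/Dec/2024:15:01:54
2. Locate the first DISCONNECT event for cache-service: 22/Dec/2024:15:14:35
3. Calculate the difference: 22/Dec/2024:15:14:35 - 22/Dec/2024:15:01:54 = 761 seconds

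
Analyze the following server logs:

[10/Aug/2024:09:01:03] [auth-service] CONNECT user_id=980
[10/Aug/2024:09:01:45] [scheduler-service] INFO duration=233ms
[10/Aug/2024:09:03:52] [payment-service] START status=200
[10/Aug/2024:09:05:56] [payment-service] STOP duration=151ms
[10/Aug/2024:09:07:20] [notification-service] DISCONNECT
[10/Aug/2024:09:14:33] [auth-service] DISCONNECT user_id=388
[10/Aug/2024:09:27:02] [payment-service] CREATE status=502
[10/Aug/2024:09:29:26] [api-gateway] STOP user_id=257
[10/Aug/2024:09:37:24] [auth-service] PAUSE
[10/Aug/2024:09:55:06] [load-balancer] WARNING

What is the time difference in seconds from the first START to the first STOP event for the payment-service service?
124

To find the time between events:

1. Locate the first START event for payment-service: 10/Aug/2024:09:03:52
2. Locate the first STOP event for payment-service: 10/Aug/2024:09:05:56
3. Calculate the difference: 10/Aug/2024:09:05:56 - 10/Aug/2024:09:03:52 = 124 seconds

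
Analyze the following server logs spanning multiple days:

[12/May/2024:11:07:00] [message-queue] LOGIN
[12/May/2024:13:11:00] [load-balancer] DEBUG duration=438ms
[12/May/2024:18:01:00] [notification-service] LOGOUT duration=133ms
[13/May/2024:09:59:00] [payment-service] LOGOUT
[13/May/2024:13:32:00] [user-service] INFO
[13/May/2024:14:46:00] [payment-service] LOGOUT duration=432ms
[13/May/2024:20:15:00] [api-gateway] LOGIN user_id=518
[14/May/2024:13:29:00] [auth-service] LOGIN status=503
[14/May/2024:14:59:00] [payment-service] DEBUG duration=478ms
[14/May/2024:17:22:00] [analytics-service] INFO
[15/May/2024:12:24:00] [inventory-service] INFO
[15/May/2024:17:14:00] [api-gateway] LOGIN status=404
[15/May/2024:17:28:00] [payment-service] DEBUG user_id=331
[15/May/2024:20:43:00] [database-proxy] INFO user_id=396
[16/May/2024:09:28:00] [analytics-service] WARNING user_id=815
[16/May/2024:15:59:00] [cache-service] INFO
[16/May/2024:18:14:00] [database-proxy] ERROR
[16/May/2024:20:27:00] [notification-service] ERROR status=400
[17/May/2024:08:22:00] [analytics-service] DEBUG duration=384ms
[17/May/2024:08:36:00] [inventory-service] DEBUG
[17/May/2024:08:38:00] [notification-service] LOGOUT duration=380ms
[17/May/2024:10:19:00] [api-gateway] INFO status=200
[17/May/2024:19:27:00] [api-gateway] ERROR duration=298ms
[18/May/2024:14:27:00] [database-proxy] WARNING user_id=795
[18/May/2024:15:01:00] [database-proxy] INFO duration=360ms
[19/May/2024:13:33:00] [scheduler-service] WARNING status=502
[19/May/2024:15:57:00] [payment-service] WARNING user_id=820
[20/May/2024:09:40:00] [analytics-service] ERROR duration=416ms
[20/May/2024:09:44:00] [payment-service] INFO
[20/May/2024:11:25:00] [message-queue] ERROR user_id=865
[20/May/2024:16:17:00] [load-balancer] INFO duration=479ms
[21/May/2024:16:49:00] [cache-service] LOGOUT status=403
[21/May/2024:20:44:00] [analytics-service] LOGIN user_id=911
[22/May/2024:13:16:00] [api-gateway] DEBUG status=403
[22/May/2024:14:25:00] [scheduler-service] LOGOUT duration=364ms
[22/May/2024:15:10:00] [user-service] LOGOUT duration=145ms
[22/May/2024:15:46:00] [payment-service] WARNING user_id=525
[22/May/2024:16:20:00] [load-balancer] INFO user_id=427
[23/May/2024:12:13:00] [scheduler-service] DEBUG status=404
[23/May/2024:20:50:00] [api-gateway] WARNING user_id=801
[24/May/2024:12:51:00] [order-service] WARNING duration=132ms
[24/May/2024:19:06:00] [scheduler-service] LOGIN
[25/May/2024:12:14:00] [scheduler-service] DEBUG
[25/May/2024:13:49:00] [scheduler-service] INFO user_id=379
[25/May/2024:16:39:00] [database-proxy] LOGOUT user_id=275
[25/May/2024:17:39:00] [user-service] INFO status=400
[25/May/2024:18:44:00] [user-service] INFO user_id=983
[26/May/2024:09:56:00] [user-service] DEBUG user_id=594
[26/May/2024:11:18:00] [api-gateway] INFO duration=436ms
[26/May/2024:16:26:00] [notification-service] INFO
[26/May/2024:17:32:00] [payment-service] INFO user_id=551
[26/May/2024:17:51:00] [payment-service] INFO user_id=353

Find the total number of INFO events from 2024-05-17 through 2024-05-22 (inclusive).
5

To filter by date range:

1. Date range: 2024-05-17 through 2024-05-22, both dates inclusive
2. Filter for INFO events whose date falls in this range
3. Count matching events: 5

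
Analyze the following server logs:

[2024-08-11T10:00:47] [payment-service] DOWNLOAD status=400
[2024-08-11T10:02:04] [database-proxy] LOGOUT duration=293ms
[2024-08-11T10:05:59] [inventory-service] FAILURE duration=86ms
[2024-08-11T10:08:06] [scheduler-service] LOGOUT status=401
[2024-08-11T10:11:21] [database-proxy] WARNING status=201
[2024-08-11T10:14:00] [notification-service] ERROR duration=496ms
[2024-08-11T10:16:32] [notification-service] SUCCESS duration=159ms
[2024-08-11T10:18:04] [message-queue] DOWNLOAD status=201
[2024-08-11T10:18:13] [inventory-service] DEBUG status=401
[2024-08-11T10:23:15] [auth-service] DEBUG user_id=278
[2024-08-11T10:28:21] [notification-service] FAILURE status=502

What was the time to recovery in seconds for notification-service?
152

To calculate recovery time:

1. Find ERROR event for notification-service: 2024-08-11T10:14:00
2. Find next SUCCESS event for notification-service: 2024-08-11T10:16:32
3. Recovery time: 2024-08-11T10:16:32 - 2024-08-11T10:14:00 = 152 seconds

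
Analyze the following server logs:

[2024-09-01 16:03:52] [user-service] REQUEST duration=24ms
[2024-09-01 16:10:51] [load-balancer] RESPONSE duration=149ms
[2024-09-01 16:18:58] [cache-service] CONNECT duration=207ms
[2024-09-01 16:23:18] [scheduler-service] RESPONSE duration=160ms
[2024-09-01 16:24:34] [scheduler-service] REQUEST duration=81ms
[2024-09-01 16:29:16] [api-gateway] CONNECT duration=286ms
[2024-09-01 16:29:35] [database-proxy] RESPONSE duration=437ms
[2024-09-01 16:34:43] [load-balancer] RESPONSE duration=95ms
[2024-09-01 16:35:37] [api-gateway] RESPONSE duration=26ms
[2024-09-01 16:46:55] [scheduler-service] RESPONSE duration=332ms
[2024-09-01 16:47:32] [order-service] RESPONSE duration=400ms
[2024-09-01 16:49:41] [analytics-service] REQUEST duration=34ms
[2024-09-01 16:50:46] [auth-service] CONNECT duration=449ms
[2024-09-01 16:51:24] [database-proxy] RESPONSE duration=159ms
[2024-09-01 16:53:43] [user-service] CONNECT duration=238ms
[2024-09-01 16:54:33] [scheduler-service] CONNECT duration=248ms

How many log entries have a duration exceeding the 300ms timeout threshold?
4

To count timeouts:

1. Threshold: 300ms
2. Extract duration from each log entry
3. Count entries where duration > 300
4. Timeout count: 4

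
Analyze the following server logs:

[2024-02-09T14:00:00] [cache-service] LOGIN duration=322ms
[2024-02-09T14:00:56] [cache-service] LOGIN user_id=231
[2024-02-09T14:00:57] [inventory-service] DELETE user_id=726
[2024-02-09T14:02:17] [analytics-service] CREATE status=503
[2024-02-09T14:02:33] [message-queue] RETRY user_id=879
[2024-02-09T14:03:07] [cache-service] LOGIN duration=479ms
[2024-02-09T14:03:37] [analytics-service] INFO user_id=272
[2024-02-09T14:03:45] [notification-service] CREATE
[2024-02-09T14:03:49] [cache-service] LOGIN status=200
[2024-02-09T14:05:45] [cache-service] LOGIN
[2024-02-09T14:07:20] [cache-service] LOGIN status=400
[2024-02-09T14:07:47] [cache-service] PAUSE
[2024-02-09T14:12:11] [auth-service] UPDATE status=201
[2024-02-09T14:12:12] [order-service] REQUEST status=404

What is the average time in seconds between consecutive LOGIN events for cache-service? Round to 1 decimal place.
88.0

To calculate average interval:

1. Find all LOGIN events for cache-service in order
2. Calculate time gaps between consecutive events
3. Compute mean of gaps: 440 / 5 = 88.0 seconds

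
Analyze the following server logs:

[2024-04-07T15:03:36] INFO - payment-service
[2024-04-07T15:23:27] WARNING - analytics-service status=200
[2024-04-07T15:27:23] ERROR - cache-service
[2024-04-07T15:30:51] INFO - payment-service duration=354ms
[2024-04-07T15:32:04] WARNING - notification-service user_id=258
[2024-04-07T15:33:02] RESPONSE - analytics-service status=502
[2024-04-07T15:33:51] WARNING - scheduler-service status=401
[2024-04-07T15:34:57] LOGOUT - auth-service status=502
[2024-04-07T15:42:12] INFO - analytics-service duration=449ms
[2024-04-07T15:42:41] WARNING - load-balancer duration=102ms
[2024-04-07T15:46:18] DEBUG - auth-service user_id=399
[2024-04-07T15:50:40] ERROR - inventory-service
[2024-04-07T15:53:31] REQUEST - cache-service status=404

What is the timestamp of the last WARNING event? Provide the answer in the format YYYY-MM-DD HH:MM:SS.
2024-04-07 15:42:41

To find the last event:

1. Filter for all WARNING events
2. Sort by timestamp
3. Select the last one
4. Timestamp: 2024-04-07 15:42:41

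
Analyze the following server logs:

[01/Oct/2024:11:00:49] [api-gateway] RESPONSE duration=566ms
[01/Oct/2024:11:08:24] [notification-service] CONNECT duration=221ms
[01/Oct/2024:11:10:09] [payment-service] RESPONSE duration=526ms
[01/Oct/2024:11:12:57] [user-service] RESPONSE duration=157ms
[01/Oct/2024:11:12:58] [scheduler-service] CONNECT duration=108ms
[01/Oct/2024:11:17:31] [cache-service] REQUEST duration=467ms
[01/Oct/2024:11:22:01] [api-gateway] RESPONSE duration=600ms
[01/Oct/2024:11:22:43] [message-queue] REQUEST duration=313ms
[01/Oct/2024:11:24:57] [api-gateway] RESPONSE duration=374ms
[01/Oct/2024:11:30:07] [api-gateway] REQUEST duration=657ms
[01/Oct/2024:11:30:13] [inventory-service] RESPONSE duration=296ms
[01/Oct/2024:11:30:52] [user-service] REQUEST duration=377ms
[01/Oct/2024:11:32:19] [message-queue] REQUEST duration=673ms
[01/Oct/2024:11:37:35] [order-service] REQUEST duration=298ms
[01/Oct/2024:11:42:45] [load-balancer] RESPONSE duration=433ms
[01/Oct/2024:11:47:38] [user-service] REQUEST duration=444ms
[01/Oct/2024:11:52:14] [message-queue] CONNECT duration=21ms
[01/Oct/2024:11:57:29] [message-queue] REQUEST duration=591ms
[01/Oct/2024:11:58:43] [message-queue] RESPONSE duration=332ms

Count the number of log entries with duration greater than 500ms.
6

To count timeouts:

1. Threshold: 500ms
2. Extract duration from each log entry
3. Count entries where duration > 500
4. Timeout count: 6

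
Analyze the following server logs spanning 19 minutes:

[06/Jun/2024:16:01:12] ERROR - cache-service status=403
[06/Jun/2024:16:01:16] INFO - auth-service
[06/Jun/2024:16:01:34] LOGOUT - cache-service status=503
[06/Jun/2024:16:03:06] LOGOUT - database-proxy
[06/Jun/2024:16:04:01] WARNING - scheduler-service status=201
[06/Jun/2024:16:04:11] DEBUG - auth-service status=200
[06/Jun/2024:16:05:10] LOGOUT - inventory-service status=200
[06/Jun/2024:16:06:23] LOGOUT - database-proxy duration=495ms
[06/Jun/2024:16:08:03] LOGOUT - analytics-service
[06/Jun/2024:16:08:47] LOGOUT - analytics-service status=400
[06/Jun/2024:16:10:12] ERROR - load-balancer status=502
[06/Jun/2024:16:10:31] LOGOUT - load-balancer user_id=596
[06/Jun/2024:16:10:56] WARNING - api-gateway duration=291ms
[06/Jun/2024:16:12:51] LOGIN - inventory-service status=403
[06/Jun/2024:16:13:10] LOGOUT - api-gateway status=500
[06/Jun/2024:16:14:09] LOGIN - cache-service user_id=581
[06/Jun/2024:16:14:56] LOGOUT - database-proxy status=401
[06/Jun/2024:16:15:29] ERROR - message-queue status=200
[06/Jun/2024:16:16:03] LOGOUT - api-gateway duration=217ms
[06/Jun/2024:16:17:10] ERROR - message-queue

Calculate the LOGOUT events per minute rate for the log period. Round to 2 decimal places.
0.53

To calculate the rate:

1. Count total LOGOUT events: 10
2. Total time period: 19 minutes
3. Rate = 10 / 19 = 0.53 events per minute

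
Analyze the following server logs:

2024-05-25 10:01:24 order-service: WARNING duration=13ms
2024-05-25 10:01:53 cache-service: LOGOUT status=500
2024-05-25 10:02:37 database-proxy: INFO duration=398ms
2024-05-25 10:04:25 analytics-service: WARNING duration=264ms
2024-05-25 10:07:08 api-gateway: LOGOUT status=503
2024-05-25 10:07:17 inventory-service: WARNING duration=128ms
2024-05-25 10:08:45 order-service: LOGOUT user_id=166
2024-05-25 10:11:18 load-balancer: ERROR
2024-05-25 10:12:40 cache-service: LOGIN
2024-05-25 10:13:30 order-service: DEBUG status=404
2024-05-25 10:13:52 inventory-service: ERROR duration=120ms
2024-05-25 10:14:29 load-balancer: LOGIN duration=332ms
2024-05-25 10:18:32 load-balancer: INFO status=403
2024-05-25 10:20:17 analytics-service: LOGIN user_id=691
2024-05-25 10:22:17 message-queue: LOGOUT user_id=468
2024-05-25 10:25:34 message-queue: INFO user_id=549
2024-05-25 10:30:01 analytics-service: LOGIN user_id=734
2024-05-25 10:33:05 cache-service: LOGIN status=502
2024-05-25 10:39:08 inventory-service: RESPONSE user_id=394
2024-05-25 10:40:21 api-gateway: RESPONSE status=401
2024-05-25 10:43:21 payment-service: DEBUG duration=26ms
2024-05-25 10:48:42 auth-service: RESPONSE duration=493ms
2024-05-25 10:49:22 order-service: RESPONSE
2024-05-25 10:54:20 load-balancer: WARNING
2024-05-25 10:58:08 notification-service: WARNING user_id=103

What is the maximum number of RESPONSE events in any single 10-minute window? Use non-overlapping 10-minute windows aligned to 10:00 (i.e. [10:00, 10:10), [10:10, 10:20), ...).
3

To find the burst window:

1. Divide the log period into non-overlapping 10-minute windows starting at 10:00
2. Count RESPONSE events in each window
3. Find the window with maximum count
4. Maximum events in a window: 3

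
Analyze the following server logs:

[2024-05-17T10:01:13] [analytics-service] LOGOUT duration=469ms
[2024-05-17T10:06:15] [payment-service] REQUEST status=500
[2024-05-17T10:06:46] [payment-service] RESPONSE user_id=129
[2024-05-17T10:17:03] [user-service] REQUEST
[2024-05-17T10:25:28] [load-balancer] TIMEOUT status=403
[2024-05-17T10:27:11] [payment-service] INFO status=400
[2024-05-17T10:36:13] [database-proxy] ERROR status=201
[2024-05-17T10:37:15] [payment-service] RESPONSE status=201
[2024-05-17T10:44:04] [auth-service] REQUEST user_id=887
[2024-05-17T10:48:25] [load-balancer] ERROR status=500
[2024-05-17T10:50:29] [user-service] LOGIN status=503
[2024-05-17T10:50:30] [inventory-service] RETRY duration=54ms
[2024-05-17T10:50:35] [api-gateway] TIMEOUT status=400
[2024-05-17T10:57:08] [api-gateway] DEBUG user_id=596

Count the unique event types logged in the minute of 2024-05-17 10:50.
3

To count unique event types:

1. Filter events in the minute starting at 2024-05-17 10:50
2. Extract event types from matching entries
3. Count unique types: 3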